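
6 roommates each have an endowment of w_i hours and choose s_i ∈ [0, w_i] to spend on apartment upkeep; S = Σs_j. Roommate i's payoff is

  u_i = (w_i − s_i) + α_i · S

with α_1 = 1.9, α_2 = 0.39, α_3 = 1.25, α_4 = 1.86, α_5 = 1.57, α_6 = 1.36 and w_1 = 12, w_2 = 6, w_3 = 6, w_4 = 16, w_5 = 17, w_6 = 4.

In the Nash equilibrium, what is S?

∂u_i/∂s_i = α_i − 1, so roommate i contributes w_i if α_i > 1, else 0.
α_i > 1 for i ∈ {1, 3, 4, 5, 6}; NE contributions (12, 0, 6, 16, 17, 4), S = 55.

55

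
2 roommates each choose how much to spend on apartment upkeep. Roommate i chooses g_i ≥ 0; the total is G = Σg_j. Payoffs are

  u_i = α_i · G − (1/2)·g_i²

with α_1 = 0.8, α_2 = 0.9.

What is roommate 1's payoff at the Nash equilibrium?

Roommate i's FOC: ∂u_i/∂g_i = α_i − g_i = 0, so g_i* = α_i.
NE contributions = (0.8, 0.9); G = 1.7.
u_1 = α_1·G − ½·(g_1)² = 0.8·1.7 − ½·0.8² = 1.04.

1.04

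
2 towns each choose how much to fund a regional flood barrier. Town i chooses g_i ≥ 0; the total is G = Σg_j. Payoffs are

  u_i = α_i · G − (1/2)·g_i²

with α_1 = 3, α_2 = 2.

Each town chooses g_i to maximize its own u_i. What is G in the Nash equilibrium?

Town i's FOC: ∂u_i/∂g_i = α_i − g_i = 0, so g_i* = α_i.
NE contributions = (3, 2); G = 5.

5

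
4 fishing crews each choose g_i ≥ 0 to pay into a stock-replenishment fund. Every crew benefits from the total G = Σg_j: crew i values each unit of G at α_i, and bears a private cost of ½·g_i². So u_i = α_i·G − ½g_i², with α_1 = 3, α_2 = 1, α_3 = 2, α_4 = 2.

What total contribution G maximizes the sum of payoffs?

32

Planner FOC: ∂(Σu_j)/∂g_i = (Σα_j) − g_i = 0, so g_i^SO = Σα_j = 8 for every i; G^SO = 32.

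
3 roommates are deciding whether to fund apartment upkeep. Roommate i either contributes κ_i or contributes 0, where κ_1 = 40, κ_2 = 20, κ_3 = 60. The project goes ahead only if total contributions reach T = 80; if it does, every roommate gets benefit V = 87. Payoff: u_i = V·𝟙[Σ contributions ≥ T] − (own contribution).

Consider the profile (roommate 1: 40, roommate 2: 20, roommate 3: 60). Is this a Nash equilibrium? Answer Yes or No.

No

Total = 120 ≥ 80: provided.
Roommate 1 (pledges 40, payoff 47): dropping to 0 → total 80, payoff 87. Profitable deviation.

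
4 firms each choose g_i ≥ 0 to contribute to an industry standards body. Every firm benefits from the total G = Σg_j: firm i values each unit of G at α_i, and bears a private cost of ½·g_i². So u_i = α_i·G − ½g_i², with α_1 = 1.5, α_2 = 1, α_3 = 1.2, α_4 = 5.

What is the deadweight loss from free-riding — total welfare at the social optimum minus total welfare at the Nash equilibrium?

90.535

Firm i's FOC: ∂u_i/∂g_i = α_i − g_i = 0, so g_i* = α_i.
NE contributions = (1.5, 1, 1.2, 5); G = 8.7.
W^NE = (Σα)·G − ½Σα_i² = 8.7² − ½·29.69 = 60.845.
Planner sets g_i = Σα_j = 8.7 for every i, so G^SO = 4·8.7 = 34.8.
W^SO = (Σα)·G^SO − ½·4·(Σα)² = (4/2)·8.7² = 151.38.
Deadweight loss = W^SO − W^NE = 90.535.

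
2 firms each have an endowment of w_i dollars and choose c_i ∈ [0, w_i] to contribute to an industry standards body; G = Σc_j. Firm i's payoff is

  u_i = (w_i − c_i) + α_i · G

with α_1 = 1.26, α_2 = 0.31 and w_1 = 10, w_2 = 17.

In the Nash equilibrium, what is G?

∂u_i/∂c_i = α_i − 1, so firm i contributes w_i if α_i > 1, else 0.
α_i > 1 for i ∈ {1}; NE contributions (10, 0), G = 10.

10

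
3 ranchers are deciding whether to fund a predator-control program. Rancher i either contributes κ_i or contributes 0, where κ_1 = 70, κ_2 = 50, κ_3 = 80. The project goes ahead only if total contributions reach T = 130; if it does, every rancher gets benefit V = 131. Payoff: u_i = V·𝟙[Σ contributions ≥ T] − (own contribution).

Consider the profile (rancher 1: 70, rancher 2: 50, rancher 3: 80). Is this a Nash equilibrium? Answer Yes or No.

No

Total = 200 ≥ 130: provided.
Rancher 1 (pledges 70, payoff 61): dropping to 0 → total 130, payoff 131. Profitable deviation.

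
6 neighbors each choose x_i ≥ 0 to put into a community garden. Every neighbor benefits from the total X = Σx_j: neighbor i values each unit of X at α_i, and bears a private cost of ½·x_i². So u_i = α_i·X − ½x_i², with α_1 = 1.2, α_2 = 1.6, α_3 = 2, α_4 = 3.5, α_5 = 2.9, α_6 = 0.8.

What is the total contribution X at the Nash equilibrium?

Neighbor i's FOC: ∂u_i/∂x_i = α_i − x_i = 0, so x_i* = α_i.
NE contributions = (1.2, 1.6, 2, 3.5, 2.9, 0.8); X = 12.

12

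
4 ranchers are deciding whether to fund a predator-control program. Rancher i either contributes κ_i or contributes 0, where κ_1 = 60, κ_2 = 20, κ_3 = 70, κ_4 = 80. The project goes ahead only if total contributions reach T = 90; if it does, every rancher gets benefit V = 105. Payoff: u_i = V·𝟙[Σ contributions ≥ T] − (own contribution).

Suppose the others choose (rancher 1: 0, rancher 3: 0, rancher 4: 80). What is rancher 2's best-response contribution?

20

Others' total = 80. Contributing 20 brings total to 100 ≥ 90: gain V − κ_2 = 85.
Best response: 20.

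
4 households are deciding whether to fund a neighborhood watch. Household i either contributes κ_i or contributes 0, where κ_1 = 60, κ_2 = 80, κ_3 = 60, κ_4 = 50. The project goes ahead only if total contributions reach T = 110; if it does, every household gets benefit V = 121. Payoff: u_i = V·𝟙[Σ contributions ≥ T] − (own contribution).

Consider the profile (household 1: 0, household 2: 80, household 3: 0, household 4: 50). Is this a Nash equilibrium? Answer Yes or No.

Yes

Total = 130 ≥ 110: provided.
Household 1 (pledges 0, payoff 121): pledging 60 → total 190, payoff 61. No gain.
Household 2 (pledges 80, payoff 41): dropping to 0 → total 50, payoff 0. No gain.
Household 3 (pledges 0, payoff 121): pledging 60 → total 190, payoff 61. No gain.
Household 4 (pledges 50, payoff 71): dropping to 0 → total 80, payoff 0. No gain.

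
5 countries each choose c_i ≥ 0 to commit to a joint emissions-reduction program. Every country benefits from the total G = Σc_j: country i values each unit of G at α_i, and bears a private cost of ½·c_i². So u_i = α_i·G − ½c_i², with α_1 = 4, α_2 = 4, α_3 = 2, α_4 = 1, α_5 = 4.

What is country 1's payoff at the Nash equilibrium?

Country i's FOC: ∂u_i/∂c_i = α_i − c_i = 0, so c_i* = α_i.
NE contributions = (4, 4, 2, 1, 4); G = 15.
u_1 = α_1·G − ½·(c_1)² = 4·15 − ½·4² = 52.

52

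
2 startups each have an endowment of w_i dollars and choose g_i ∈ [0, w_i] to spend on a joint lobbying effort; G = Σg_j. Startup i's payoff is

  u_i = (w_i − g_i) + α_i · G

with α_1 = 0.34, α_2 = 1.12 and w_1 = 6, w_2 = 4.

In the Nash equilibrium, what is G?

4

∂u_i/∂g_i = α_i − 1, so startup i contributes w_i if α_i > 1, else 0.
α_i > 1 for i ∈ {2}; NE contributions (0, 4), G = 4.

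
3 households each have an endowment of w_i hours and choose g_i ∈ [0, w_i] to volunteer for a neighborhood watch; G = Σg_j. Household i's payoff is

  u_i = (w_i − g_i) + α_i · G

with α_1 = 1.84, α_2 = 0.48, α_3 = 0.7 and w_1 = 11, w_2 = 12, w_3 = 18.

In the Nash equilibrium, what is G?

11

∂u_i/∂g_i = α_i − 1, so household i contributes w_i if α_i > 1, else 0.
α_i > 1 for i ∈ {1}; NE contributions (11, 0, 0), G = 11.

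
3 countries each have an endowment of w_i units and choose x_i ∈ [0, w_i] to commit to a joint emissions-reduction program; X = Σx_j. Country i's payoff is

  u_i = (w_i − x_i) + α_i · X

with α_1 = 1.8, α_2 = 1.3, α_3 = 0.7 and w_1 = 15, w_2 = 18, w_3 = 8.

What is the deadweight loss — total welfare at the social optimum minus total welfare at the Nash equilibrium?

22.4

∂u_i/∂x_i = α_i − 1, so country i contributes w_i if α_i > 1, else 0.
α_i > 1 for i ∈ {1, 2}; NE contributions (15, 18, 0), X = 33.
W^NE = Σw_i − X^NE + (Σα_i)·X^NE = 41 + 2.8·33 = 133.4.
Planner: ∂(Σu_j)/∂x_i = Σα_j − 1 = 2.8 > 0, so everyone contributes w_i; X^SO = 41, W^SO = 41 + 2.8·41 = 155.8.
Deadweight loss = 22.4.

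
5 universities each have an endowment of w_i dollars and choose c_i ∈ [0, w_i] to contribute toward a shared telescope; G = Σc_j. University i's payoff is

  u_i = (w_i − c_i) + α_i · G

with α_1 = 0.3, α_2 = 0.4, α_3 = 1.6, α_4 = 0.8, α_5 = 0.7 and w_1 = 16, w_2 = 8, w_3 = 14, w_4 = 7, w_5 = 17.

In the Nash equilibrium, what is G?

∂u_i/∂c_i = α_i − 1, so university i contributes w_i if α_i > 1, else 0.
α_i > 1 for i ∈ {3}; NE contributions (0, 0, 14, 0, 0), G = 14.

14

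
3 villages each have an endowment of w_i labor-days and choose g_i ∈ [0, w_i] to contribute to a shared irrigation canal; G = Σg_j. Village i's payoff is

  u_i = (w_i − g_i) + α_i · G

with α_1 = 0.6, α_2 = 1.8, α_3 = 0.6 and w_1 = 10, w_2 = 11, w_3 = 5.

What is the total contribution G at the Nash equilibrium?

∂u_i/∂g_i = α_i − 1, so village i contributes w_i if α_i > 1, else 0.
α_i > 1 for i ∈ {2}; NE contributions (0, 11, 0), G = 11.

11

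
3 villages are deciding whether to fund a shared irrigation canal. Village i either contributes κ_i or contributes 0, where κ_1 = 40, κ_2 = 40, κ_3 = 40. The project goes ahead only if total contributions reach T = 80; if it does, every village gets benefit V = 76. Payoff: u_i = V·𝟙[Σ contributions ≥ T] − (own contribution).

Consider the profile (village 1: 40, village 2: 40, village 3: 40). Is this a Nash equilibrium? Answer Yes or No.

No

Total = 120 ≥ 80: provided.
Village 1 (pledges 40, payoff 36): dropping to 0 → total 80, payoff 76. Profitable deviation.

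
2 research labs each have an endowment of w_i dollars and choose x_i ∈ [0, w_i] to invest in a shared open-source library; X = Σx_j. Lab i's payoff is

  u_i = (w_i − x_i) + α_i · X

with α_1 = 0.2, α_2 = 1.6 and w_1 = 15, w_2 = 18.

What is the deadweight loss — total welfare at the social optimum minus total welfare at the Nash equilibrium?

12

∂u_i/∂x_i = α_i − 1, so lab i contributes w_i if α_i > 1, else 0.
α_i > 1 for i ∈ {2}; NE contributions (0, 18), X = 18.
W^NE = Σw_i − X^NE + (Σα_i)·X^NE = 33 + 0.8·18 = 47.4.
Planner: ∂(Σu_j)/∂x_i = Σα_j − 1 = 0.8 > 0, so everyone contributes w_i; X^SO = 33, W^SO = 33 + 0.8·33 = 59.4.
Deadweight loss = 12.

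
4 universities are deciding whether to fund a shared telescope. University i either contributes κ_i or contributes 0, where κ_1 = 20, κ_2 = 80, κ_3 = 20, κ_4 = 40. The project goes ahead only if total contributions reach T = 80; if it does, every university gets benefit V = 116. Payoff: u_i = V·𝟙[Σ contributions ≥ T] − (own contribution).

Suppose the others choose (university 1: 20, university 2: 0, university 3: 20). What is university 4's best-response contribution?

Others' total = 40. Contributing 40 brings total to 80 ≥ 80: gain V − κ_4 = 76.
Best response: 40.

40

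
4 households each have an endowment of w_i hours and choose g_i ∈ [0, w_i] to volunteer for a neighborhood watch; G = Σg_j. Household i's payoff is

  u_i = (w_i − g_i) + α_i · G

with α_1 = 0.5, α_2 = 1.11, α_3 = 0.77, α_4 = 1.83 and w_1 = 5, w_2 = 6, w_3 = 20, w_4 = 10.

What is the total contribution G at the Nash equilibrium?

∂u_i/∂g_i = α_i − 1, so household i contributes w_i if α_i > 1, else 0.
α_i > 1 for i ∈ {2, 4}; NE contributions (0, 6, 0, 10), G = 16.

16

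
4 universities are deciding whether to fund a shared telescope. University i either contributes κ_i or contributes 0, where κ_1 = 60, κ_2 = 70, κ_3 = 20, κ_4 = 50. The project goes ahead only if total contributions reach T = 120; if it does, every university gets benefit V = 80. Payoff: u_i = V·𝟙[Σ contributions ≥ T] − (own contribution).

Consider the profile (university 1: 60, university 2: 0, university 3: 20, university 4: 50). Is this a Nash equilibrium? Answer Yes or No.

Total = 130 ≥ 120: provided.
University 1 (pledges 60, payoff 20): dropping to 0 → total 70, payoff 0. No gain.
University 2 (pledges 0, payoff 80): pledging 70 → total 200, payoff 10. No gain.
University 3 (pledges 20, payoff 60): dropping to 0 → total 110, payoff 0. No gain.
University 4 (pledges 50, payoff 30): dropping to 0 → total 80, payoff 0. No gain.

Yes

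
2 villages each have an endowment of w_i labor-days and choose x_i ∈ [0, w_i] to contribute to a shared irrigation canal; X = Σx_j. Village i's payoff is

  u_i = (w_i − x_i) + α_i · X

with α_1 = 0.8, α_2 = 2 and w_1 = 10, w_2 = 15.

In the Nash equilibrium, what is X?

15

∂u_i/∂x_i = α_i − 1, so village i contributes w_i if α_i > 1, else 0.
α_i > 1 for i ∈ {2}; NE contributions (0, 15), X = 15.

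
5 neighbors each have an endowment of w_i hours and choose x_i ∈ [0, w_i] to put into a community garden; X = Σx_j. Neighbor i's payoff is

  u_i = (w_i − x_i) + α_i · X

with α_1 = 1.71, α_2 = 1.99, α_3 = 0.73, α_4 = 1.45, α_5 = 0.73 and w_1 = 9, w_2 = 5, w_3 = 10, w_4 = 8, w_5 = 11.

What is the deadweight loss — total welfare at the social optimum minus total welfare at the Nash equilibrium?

∂u_i/∂x_i = α_i − 1, so neighbor i contributes w_i if α_i > 1, else 0.
α_i > 1 for i ∈ {1, 2, 4}; NE contributions (9, 5, 0, 8, 0), X = 22.
W^NE = Σw_i − X^NE + (Σα_i)·X^NE = 43 + 5.61·22 = 166.42.
Planner: ∂(Σu_j)/∂x_i = Σα_j − 1 = 5.61 > 0, so everyone contributes w_i; X^SO = 43, W^SO = 43 + 5.61·43 = 284.23.
Deadweight loss = 117.81.

117.81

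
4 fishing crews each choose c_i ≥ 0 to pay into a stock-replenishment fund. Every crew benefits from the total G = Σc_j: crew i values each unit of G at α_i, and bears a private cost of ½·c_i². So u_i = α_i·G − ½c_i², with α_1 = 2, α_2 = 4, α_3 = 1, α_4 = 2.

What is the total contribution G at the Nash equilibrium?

9

Crew i's FOC: ∂u_i/∂c_i = α_i − c_i = 0, so c_i* = α_i.
NE contributions = (2, 4, 1, 2); G = 9.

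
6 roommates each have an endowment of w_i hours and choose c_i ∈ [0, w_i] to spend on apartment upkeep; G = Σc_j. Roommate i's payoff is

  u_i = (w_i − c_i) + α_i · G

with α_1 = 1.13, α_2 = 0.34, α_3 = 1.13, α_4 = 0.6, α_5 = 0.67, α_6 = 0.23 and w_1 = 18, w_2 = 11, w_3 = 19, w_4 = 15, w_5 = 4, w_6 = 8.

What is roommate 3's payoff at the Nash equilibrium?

∂u_i/∂c_i = α_i − 1, so roommate i contributes w_i if α_i > 1, else 0.
α_i > 1 for i ∈ {1, 3}; NE contributions (18, 0, 19, 0, 0, 0), G = 37.
u_3 = (19 − 19) + 1.13·37 = 41.81.

41.81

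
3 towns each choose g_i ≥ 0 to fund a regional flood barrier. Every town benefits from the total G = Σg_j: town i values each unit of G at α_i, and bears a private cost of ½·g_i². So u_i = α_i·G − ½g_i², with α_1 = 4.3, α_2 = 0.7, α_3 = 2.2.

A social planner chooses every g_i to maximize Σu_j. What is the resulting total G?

21.6

Planner FOC: ∂(Σu_j)/∂g_i = (Σα_j) − g_i = 0, so g_i^SO = Σα_j = 7.2 for every i; G^SO = 21.6.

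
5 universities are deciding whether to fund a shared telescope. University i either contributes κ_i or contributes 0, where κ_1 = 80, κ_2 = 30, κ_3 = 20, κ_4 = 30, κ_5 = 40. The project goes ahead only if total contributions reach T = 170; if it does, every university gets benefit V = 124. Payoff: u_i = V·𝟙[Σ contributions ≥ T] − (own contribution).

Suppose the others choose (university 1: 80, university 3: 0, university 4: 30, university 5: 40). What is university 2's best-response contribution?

Others' total = 150. Contributing 30 brings total to 180 ≥ 170: gain V − κ_2 = 94.
Best response: 30.

30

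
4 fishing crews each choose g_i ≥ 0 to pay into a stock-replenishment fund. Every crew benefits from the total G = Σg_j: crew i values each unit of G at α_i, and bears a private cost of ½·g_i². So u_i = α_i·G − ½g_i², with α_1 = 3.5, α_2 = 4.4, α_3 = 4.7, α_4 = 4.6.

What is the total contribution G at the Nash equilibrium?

Crew i's FOC: ∂u_i/∂g_i = α_i − g_i = 0, so g_i* = α_i.
NE contributions = (3.5, 4.4, 4.7, 4.6); G = 17.2.

17.2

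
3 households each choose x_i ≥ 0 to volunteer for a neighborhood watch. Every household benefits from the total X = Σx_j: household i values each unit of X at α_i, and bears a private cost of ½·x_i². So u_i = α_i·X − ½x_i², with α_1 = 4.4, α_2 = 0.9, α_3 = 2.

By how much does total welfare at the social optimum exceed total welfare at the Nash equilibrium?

Household i's FOC: ∂u_i/∂x_i = α_i − x_i = 0, so x_i* = α_i.
NE contributions = (4.4, 0.9, 2); X = 7.3.
W^NE = (Σα)·X − ½Σα_i² = 7.3² − ½·24.17 = 41.205.
Planner sets x_i = Σα_j = 7.3 for every i, so X^SO = 3·7.3 = 21.9.
W^SO = (Σα)·X^SO − ½·3·(Σα)² = (3/2)·7.3² = 79.935.
Deadweight loss = W^SO − W^NE = 38.73.

38.73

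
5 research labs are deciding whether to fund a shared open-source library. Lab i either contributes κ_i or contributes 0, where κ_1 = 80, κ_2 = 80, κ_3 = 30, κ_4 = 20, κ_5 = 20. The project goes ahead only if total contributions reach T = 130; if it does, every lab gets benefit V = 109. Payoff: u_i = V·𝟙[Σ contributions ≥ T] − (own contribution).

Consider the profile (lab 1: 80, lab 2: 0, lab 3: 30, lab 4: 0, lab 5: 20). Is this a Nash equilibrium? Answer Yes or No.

Yes

Total = 130 ≥ 130: provided.
Lab 1 (pledges 80, payoff 29): dropping to 0 → total 50, payoff 0. No gain.
Lab 2 (pledges 0, payoff 109): pledging 80 → total 210, payoff 29. No gain.
Lab 3 (pledges 30, payoff 79): dropping to 0 → total 100, payoff 0. No gain.
Lab 4 (pledges 0, payoff 109): pledging 20 → total 150, payoff 89. No gain.
Lab 5 (pledges 20, payoff 89): dropping to 0 → total 110, payoff 0. No gain.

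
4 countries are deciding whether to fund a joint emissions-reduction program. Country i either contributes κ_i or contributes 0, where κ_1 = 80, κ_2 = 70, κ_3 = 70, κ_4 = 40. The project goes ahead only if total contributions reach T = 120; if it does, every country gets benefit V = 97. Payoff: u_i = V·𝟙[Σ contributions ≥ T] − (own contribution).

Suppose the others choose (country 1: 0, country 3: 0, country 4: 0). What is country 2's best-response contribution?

0

Others' total = 0. Even contributing 70 gives 70 < 120: no benefit either way.
Best response: 0.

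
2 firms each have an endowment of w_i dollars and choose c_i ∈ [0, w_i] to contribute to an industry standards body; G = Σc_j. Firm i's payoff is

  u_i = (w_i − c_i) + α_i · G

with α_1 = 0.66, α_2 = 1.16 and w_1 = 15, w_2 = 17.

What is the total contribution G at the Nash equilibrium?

∂u_i/∂c_i = α_i − 1, so firm i contributes w_i if α_i > 1, else 0.
α_i > 1 for i ∈ {2}; NE contributions (0, 17), G = 17.

17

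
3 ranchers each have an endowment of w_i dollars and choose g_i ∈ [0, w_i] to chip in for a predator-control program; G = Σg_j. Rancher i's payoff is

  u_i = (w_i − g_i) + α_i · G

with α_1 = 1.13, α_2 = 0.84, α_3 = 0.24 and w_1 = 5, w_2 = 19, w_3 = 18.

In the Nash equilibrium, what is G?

∂u_i/∂g_i = α_i − 1, so rancher i contributes w_i if α_i > 1, else 0.
α_i > 1 for i ∈ {1}; NE contributions (5, 0, 0), G = 5.

5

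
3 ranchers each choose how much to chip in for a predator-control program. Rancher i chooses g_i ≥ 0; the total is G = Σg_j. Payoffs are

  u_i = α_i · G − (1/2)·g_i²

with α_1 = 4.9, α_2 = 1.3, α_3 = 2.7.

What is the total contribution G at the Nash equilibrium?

Rancher i's FOC: ∂u_i/∂g_i = α_i − g_i = 0, so g_i* = α_i.
NE contributions = (4.9, 1.3, 2.7); G = 8.9.

8.9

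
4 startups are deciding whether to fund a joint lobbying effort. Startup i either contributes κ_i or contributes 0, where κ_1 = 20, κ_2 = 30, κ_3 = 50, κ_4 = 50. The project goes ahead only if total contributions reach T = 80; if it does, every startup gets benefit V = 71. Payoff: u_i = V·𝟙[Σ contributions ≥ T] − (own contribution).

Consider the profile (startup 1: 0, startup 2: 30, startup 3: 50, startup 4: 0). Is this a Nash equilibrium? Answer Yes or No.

Total = 80 ≥ 80: provided.
Startup 1 (pledges 0, payoff 71): pledging 20 → total 100, payoff 51. No gain.
Startup 2 (pledges 30, payoff 41): dropping to 0 → total 50, payoff 0. No gain.
Startup 3 (pledges 50, payoff 21): dropping to 0 → total 30, payoff 0. No gain.
Startup 4 (pledges 0, payoff 71): pledging 50 → total 130, payoff 21. No gain.

Yes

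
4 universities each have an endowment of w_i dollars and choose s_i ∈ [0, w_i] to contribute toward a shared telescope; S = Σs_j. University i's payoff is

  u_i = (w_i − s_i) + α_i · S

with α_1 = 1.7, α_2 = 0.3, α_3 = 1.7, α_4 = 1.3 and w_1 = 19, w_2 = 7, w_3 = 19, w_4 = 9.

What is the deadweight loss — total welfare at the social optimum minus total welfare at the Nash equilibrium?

∂u_i/∂s_i = α_i − 1, so university i contributes w_i if α_i > 1, else 0.
α_i > 1 for i ∈ {1, 3, 4}; NE contributions (19, 0, 19, 9), S = 47.
W^NE = Σw_i − S^NE + (Σα_i)·S^NE = 54 + 4·47 = 242.
Planner: ∂(Σu_j)/∂s_i = Σα_j − 1 = 4 > 0, so everyone contributes w_i; S^SO = 54, W^SO = 54 + 4·54 = 270.
Deadweight loss = 28.

28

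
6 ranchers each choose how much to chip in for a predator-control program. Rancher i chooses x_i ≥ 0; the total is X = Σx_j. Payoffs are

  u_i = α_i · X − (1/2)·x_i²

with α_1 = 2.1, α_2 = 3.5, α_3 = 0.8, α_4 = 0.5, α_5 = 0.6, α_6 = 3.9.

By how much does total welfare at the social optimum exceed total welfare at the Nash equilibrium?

276.48

Rancher i's FOC: ∂u_i/∂x_i = α_i − x_i = 0, so x_i* = α_i.
NE contributions = (2.1, 3.5, 0.8, 0.5, 0.6, 3.9); X = 11.4.
W^NE = (Σα)·X − ½Σα_i² = 11.4² − ½·33.12 = 113.4.
Planner sets x_i = Σα_j = 11.4 for every i, so X^SO = 6·11.4 = 68.4.
W^SO = (Σα)·X^SO − ½·6·(Σα)² = (6/2)·11.4² = 389.88.
Deadweight loss = W^SO − W^NE = 276.48.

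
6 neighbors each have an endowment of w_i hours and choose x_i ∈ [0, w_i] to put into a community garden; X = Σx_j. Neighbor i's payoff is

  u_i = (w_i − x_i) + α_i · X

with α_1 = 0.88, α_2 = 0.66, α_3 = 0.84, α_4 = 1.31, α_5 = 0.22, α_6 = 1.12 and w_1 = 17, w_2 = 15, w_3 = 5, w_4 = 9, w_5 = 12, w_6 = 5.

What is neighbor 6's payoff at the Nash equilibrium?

∂u_i/∂x_i = α_i − 1, so neighbor i contributes w_i if α_i > 1, else 0.
α_i > 1 for i ∈ {4, 6}; NE contributions (0, 0, 0, 9, 0, 5), X = 14.
u_6 = (5 − 5) + 1.12·14 = 15.68.

15.68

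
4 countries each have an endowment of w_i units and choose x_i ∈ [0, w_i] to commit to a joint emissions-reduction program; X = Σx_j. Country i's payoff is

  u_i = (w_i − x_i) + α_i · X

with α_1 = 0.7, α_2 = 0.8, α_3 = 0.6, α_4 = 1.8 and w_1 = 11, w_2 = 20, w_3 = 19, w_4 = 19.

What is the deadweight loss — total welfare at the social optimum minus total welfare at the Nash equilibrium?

145

∂u_i/∂x_i = α_i − 1, so country i contributes w_i if α_i > 1, else 0.
α_i > 1 for i ∈ {4}; NE contributions (0, 0, 0, 19), X = 19.
W^NE = Σw_i − X^NE + (Σα_i)·X^NE = 69 + 2.9·19 = 124.1.
Planner: ∂(Σu_j)/∂x_i = Σα_j − 1 = 2.9 > 0, so everyone contributes w_i; X^SO = 69, W^SO = 69 + 2.9·69 = 269.1.
Deadweight loss = 145.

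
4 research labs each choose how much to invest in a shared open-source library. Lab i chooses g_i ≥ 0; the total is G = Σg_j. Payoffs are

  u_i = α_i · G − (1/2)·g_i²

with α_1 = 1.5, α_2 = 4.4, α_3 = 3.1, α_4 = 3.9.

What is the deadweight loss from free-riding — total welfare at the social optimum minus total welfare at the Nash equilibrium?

189.625

Lab i's FOC: ∂u_i/∂g_i = α_i − g_i = 0, so g_i* = α_i.
NE contributions = (1.5, 4.4, 3.1, 3.9); G = 12.9.
W^NE = (Σα)·G − ½Σα_i² = 12.9² − ½·46.43 = 143.195.
Planner sets g_i = Σα_j = 12.9 for every i, so G^SO = 4·12.9 = 51.6.
W^SO = (Σα)·G^SO − ½·4·(Σα)² = (4/2)·12.9² = 332.82.
Deadweight loss = W^SO − W^NE = 189.625.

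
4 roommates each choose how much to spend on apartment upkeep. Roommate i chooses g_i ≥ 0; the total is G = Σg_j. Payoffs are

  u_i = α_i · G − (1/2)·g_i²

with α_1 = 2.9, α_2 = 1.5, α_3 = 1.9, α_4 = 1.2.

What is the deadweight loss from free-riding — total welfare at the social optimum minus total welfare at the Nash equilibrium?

64.105

Roommate i's FOC: ∂u_i/∂g_i = α_i − g_i = 0, so g_i* = α_i.
NE contributions = (2.9, 1.5, 1.9, 1.2); G = 7.5.
W^NE = (Σα)·G − ½Σα_i² = 7.5² − ½·15.71 = 48.395.
Planner sets g_i = Σα_j = 7.5 for every i, so G^SO = 4·7.5 = 30.
W^SO = (Σα)·G^SO − ½·4·(Σα)² = (4/2)·7.5² = 112.5.
Deadweight loss = W^SO − W^NE = 64.105.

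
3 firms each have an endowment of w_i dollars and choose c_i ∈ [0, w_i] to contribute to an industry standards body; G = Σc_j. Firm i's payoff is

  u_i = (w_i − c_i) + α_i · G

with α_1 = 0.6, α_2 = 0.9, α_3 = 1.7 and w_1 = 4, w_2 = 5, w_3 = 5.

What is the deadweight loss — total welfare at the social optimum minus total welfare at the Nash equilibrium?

∂u_i/∂c_i = α_i − 1, so firm i contributes w_i if α_i > 1, else 0.
α_i > 1 for i ∈ {3}; NE contributions (0, 0, 5), G = 5.
W^NE = Σw_i − G^NE + (Σα_i)·G^NE = 14 + 2.2·5 = 25.
Planner: ∂(Σu_j)/∂c_i = Σα_j − 1 = 2.2 > 0, so everyone contributes w_i; G^SO = 14, W^SO = 14 + 2.2·14 = 44.8.
Deadweight loss = 19.8.

19.8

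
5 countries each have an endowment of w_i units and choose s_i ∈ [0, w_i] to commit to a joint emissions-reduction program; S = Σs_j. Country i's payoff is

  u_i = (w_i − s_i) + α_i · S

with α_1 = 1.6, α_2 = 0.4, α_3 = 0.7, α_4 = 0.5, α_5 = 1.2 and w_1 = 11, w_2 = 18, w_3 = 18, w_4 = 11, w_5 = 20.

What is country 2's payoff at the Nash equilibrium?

30.4

∂u_i/∂s_i = α_i − 1, so country i contributes w_i if α_i > 1, else 0.
α_i > 1 for i ∈ {1, 5}; NE contributions (11, 0, 0, 0, 20), S = 31.
u_2 = (18 − 0) + 0.4·31 = 30.4.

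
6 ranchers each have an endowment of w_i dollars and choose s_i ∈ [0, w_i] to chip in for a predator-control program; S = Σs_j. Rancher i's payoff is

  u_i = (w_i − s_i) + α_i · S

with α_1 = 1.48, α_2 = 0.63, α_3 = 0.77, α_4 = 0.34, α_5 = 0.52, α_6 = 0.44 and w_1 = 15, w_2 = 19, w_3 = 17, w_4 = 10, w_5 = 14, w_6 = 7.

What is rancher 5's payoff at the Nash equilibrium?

∂u_i/∂s_i = α_i − 1, so rancher i contributes w_i if α_i > 1, else 0.
α_i > 1 for i ∈ {1}; NE contributions (15, 0, 0, 0, 0, 0), S = 15.
u_5 = (14 − 0) + 0.52·15 = 21.8.

21.8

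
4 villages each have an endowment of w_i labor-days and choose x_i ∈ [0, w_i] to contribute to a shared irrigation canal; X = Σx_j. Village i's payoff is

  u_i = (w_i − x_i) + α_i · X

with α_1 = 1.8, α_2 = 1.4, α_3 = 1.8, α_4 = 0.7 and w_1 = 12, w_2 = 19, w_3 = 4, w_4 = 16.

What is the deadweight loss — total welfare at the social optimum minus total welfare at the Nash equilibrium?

75.2

∂u_i/∂x_i = α_i − 1, so village i contributes w_i if α_i > 1, else 0.
α_i > 1 for i ∈ {1, 2, 3}; NE contributions (12, 19, 4, 0), X = 35.
W^NE = Σw_i − X^NE + (Σα_i)·X^NE = 51 + 4.7·35 = 215.5.
Planner: ∂(Σu_j)/∂x_i = Σα_j − 1 = 4.7 > 0, so everyone contributes w_i; X^SO = 51, W^SO = 51 + 4.7·51 = 290.7.
Deadweight loss = 75.2.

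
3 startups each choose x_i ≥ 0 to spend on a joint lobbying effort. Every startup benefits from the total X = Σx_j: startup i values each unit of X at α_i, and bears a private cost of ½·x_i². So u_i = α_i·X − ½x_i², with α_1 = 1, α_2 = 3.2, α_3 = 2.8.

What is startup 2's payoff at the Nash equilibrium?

Startup i's FOC: ∂u_i/∂x_i = α_i − x_i = 0, so x_i* = α_i.
NE contributions = (1, 3.2, 2.8); X = 7.
u_2 = α_2·X − ½·(x_2)² = 3.2·7 − ½·3.2² = 17.28.

17.28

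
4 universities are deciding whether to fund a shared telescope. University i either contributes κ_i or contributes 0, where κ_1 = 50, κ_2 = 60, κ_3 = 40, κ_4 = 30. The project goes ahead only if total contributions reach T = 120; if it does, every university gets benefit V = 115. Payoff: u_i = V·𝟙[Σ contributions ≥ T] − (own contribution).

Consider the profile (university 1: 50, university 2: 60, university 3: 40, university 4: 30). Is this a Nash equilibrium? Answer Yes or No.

No

Total = 180 ≥ 120: provided.
University 1 (pledges 50, payoff 65): dropping to 0 → total 130, payoff 115. Profitable deviation.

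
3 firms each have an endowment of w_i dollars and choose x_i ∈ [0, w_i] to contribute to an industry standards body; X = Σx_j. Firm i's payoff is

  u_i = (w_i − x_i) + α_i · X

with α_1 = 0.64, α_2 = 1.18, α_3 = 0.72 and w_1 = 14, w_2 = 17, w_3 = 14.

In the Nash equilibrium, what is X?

17

∂u_i/∂x_i = α_i − 1, so firm i contributes w_i if α_i > 1, else 0.
α_i > 1 for i ∈ {2}; NE contributions (0, 17, 0), X = 17.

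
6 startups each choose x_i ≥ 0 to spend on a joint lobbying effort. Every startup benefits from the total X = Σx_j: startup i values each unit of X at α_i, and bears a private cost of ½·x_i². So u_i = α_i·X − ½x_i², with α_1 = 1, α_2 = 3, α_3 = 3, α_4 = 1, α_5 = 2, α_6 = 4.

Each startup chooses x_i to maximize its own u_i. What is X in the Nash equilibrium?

Startup i's FOC: ∂u_i/∂x_i = α_i − x_i = 0, so x_i* = α_i.
NE contributions = (1, 3, 3, 1, 2, 4); X = 14.

14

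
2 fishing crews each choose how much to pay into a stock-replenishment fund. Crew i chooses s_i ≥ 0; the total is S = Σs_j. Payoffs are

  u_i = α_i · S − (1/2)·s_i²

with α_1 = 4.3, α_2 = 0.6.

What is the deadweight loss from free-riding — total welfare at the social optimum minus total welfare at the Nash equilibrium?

9.425

Crew i's FOC: ∂u_i/∂s_i = α_i − s_i = 0, so s_i* = α_i.
NE contributions = (4.3, 0.6); S = 4.9.
W^NE = (Σα)·S − ½Σα_i² = 4.9² − ½·18.85 = 14.585.
Planner sets s_i = Σα_j = 4.9 for every i, so S^SO = 2·4.9 = 9.8.
W^SO = (Σα)·S^SO − ½·2·(Σα)² = (2/2)·4.9² = 24.01.
Deadweight loss = W^SO − W^NE = 9.425.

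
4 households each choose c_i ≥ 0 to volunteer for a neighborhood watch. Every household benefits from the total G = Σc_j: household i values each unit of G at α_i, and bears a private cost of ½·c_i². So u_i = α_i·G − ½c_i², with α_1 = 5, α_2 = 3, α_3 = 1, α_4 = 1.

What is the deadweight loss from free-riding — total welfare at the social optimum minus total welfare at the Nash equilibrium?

Household i's FOC: ∂u_i/∂c_i = α_i − c_i = 0, so c_i* = α_i.
NE contributions = (5, 3, 1, 1); G = 10.
W^NE = (Σα)·G − ½Σα_i² = 10² − ½·36 = 82.
Planner sets c_i = Σα_j = 10 for every i, so G^SO = 4·10 = 40.
W^SO = (Σα)·G^SO − ½·4·(Σα)² = (4/2)·10² = 200.
Deadweight loss = W^SO − W^NE = 118.

118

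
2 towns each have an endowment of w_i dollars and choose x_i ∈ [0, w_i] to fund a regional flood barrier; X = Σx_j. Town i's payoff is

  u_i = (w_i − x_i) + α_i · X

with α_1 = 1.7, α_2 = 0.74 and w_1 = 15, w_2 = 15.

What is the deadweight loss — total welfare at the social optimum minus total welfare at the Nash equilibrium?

21.6

∂u_i/∂x_i = α_i − 1, so town i contributes w_i if α_i > 1, else 0.
α_i > 1 for i ∈ {1}; NE contributions (15, 0), X = 15.
W^NE = Σw_i − X^NE + (Σα_i)·X^NE = 30 + 1.44·15 = 51.6.
Planner: ∂(Σu_j)/∂x_i = Σα_j − 1 = 1.44 > 0, so everyone contributes w_i; X^SO = 30, W^SO = 30 + 1.44·30 = 73.2.
Deadweight loss = 21.6.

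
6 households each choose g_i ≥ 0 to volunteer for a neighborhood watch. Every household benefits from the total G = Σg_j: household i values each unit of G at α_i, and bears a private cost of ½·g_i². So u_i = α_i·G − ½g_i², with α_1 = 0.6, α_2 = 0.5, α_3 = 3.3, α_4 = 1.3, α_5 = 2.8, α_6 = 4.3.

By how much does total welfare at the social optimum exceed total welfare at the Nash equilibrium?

Household i's FOC: ∂u_i/∂g_i = α_i − g_i = 0, so g_i* = α_i.
NE contributions = (0.6, 0.5, 3.3, 1.3, 2.8, 4.3); G = 12.8.
W^NE = (Σα)·G − ½Σα_i² = 12.8² − ½·39.52 = 144.08.
Planner sets g_i = Σα_j = 12.8 for every i, so G^SO = 6·12.8 = 76.8.
W^SO = (Σα)·G^SO − ½·6·(Σα)² = (6/2)·12.8² = 491.52.
Deadweight loss = W^SO − W^NE = 347.44.

347.44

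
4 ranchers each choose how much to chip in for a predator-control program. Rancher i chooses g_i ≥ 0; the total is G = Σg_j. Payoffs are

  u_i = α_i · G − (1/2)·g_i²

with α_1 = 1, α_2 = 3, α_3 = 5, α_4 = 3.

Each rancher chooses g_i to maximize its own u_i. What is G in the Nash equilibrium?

12

Rancher i's FOC: ∂u_i/∂g_i = α_i − g_i = 0, so g_i* = α_i.
NE contributions = (1, 3, 5, 3); G = 12.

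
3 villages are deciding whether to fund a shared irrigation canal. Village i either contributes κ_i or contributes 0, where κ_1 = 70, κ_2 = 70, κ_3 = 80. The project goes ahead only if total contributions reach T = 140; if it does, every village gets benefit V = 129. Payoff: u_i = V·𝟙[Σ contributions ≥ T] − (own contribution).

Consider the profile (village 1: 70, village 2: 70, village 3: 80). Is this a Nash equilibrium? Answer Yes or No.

Total = 220 ≥ 140: provided.
Village 1 (pledges 70, payoff 59): dropping to 0 → total 150, payoff 129. Profitable deviation.

No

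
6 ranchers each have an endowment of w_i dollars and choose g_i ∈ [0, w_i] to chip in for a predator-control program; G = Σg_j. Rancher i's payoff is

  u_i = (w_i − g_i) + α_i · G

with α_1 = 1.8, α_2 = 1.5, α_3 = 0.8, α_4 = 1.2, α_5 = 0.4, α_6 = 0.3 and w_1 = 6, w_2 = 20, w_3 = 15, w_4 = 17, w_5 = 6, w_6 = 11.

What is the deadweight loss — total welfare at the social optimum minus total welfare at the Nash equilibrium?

∂u_i/∂g_i = α_i − 1, so rancher i contributes w_i if α_i > 1, else 0.
α_i > 1 for i ∈ {1, 2, 4}; NE contributions (6, 20, 0, 17, 0, 0), G = 43.
W^NE = Σw_i − G^NE + (Σα_i)·G^NE = 75 + 5·43 = 290.
Planner: ∂(Σu_j)/∂g_i = Σα_j − 1 = 5 > 0, so everyone contributes w_i; G^SO = 75, W^SO = 75 + 5·75 = 450.
Deadweight loss = 160.

160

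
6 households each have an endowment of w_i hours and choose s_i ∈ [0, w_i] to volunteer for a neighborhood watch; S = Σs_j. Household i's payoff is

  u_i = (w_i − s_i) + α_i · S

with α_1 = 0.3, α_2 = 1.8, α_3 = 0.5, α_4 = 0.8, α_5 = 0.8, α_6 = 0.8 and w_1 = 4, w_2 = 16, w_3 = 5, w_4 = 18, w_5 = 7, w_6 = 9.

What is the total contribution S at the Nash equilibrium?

16

∂u_i/∂s_i = α_i − 1, so household i contributes w_i if α_i > 1, else 0.
α_i > 1 for i ∈ {2}; NE contributions (0, 16, 0, 0, 0, 0), S = 16.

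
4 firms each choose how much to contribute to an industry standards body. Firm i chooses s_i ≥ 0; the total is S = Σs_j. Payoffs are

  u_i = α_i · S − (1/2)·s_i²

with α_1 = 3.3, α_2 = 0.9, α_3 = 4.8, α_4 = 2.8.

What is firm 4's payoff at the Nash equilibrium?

29.12

Firm i's FOC: ∂u_i/∂s_i = α_i − s_i = 0, so s_i* = α_i.
NE contributions = (3.3, 0.9, 4.8, 2.8); S = 11.8.
u_4 = α_4·S − ½·(s_4)² = 2.8·11.8 − ½·2.8² = 29.12.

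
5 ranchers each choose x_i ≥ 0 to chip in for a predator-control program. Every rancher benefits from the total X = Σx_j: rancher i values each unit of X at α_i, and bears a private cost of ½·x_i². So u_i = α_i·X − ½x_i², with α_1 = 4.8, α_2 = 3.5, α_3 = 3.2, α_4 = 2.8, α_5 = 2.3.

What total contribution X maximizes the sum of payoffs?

83

Planner FOC: ∂(Σu_j)/∂x_i = (Σα_j) − x_i = 0, so x_i^SO = Σα_j = 16.6 for every i; X^SO = 83.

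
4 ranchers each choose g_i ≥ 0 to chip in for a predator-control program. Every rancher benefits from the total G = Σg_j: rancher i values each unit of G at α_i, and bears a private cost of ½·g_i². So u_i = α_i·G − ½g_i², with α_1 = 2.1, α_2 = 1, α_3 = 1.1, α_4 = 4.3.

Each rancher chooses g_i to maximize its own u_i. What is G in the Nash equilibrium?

8.5

Rancher i's FOC: ∂u_i/∂g_i = α_i − g_i = 0, so g_i* = α_i.
NE contributions = (2.1, 1, 1.1, 4.3); G = 8.5.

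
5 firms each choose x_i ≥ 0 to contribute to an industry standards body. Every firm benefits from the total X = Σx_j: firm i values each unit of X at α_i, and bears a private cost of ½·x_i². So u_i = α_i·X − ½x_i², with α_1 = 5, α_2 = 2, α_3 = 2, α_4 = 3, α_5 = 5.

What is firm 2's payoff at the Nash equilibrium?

32

Firm i's FOC: ∂u_i/∂x_i = α_i − x_i = 0, so x_i* = α_i.
NE contributions = (5, 2, 2, 3, 5); X = 17.
u_2 = α_2·X − ½·(x_2)² = 2·17 − ½·2² = 32.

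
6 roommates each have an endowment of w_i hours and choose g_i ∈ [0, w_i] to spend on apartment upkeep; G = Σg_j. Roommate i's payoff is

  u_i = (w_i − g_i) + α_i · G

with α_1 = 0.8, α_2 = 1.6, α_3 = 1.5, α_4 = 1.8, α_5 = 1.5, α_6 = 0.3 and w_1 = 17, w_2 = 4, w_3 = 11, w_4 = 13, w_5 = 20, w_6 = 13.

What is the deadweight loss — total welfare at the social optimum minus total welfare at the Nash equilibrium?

∂u_i/∂g_i = α_i − 1, so roommate i contributes w_i if α_i > 1, else 0.
α_i > 1 for i ∈ {2, 3, 4, 5}; NE contributions (0, 4, 11, 13, 20, 0), G = 48.
W^NE = Σw_i − G^NE + (Σα_i)·G^NE = 78 + 6.5·48 = 390.
Planner: ∂(Σu_j)/∂g_i = Σα_j − 1 = 6.5 > 0, so everyone contributes w_i; G^SO = 78, W^SO = 78 + 6.5·78 = 585.
Deadweight loss = 195.

195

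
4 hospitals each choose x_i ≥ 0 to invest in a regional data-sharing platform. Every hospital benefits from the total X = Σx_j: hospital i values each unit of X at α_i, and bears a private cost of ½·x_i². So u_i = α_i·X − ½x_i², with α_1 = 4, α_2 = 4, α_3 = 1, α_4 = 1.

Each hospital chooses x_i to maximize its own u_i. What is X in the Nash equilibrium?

Hospital i's FOC: ∂u_i/∂x_i = α_i − x_i = 0, so x_i* = α_i.
NE contributions = (4, 4, 1, 1); X = 10.

10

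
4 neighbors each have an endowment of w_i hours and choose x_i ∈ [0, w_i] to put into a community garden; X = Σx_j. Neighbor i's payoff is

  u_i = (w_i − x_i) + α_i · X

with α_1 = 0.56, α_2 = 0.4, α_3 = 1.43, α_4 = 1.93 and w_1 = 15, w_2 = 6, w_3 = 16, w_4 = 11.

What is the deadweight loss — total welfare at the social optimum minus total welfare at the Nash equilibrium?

69.72

∂u_i/∂x_i = α_i − 1, so neighbor i contributes w_i if α_i > 1, else 0.
α_i > 1 for i ∈ {3, 4}; NE contributions (0, 0, 16, 11), X = 27.
W^NE = Σw_i − X^NE + (Σα_i)·X^NE = 48 + 3.32·27 = 137.64.
Planner: ∂(Σu_j)/∂x_i = Σα_j − 1 = 3.32 > 0, so everyone contributes w_i; X^SO = 48, W^SO = 48 + 3.32·48 = 207.36.
Deadweight loss = 69.72.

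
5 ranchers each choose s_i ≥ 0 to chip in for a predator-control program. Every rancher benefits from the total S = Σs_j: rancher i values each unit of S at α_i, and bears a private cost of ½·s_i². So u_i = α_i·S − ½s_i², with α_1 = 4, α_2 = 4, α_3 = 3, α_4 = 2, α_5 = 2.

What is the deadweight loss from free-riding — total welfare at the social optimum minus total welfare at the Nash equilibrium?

362

Rancher i's FOC: ∂u_i/∂s_i = α_i − s_i = 0, so s_i* = α_i.
NE contributions = (4, 4, 3, 2, 2); S = 15.
W^NE = (Σα)·S − ½Σα_i² = 15² − ½·49 = 200.5.
Planner sets s_i = Σα_j = 15 for every i, so S^SO = 5·15 = 75.
W^SO = (Σα)·S^SO − ½·5·(Σα)² = (5/2)·15² = 562.5.
Deadweight loss = W^SO − W^NE = 362.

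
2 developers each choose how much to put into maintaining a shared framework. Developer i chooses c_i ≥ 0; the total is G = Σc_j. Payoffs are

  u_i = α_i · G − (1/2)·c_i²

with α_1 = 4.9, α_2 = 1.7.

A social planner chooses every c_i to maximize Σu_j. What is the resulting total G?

13.2

Planner FOC: ∂(Σu_j)/∂c_i = (Σα_j) − c_i = 0, so c_i^SO = Σα_j = 6.6 for every i; G^SO = 13.2.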